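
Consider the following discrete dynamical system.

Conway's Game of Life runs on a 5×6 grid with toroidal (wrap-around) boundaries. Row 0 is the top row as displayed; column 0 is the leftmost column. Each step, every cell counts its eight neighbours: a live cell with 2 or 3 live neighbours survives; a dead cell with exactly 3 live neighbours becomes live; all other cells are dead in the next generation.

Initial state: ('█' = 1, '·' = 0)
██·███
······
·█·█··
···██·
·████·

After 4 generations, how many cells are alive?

10

[0] ██·███
······
·█·█··
···██·
·████·
[1] ██···█
·█·█·█
··███·
·█····
·█····
[2] ·█··██
·█·█·█
██·██·
·█·█··
·██···
[3] ·█·███
·█·█··
·█·█·█
···██·
·█·██·
[4] ·█···█
·█·█·█
█··█··
█····█
█·····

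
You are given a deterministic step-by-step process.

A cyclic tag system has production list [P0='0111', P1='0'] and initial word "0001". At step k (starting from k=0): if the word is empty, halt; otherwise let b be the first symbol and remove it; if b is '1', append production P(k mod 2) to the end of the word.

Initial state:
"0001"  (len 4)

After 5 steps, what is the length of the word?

0

gen 0: "0001"  (len 4)
gen 1: "001"  (len 3)
gen 2: "01"  (len 2)
gen 3: "1"  (len 1)
gen 4: "0"  (len 1)
gen 5: (halted — word empty)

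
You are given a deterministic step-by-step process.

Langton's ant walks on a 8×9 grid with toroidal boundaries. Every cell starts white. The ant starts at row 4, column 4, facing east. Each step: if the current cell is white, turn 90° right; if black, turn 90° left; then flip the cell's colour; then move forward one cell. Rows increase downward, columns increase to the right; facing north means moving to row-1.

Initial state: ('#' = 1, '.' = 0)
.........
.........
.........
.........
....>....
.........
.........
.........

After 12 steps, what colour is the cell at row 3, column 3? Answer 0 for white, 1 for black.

1

t=0: .........
.........
.........
.........
....>....
.........
.........
.........
t=1: .........
.........
.........
.........
....#....
....v....
.........
.........
t=2: .........
.........
.........
.........
....#....
...<#....
.........
.........
t=3: .........
.........
.........
.........
...^#....
...##....
.........
.........
t=4: .........
.........
.........
.........
...#>....
...##....
.........
.........
t=5: .........
.........
.........
....^....
...#.....
...##....
.........
.........
t=6: .........
.........
.........
....#>...
...#.....
...##....
.........
.........
t=7: .........
.........
.........
....##...
...#.v...
...##....
.........
.........
t=8: .........
.........
.........
....##...
...#<#...
...##....
.........
.........
t=9: .........
.........
.........
....^#...
...###...
...##....
.........
.........
t=10: .........
.........
.........
...<.#...
...###...
...##....
.........
.........
t=11: .........
.........
...^.....
...#.#...
...###...
...##....
.........
.........
t=12: .........
.........
...#>....
...#.#...
...###...
...##....
.........
.........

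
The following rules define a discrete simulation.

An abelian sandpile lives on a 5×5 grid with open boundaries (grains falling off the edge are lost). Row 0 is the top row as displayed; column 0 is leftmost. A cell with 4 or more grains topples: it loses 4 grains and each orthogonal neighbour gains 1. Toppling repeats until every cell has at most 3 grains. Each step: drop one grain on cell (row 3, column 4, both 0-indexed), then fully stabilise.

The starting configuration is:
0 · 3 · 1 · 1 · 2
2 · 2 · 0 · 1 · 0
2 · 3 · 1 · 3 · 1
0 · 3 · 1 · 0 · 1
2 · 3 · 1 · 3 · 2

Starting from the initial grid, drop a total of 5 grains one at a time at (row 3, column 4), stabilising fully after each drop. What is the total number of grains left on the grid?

42

gen 0: 0 · 3 · 1 · 1 · 2
2 · 2 · 0 · 1 · 0
2 · 3 · 1 · 3 · 1
0 · 3 · 1 · 0 · 1
2 · 3 · 1 · 3 · 2
gen 1: 0 · 3 · 1 · 1 · 2
2 · 2 · 0 · 1 · 0
2 · 3 · 1 · 3 · 1
0 · 3 · 1 · 0 · 2
2 · 3 · 1 · 3 · 2
gen 2: 0 · 3 · 1 · 1 · 2
2 · 2 · 0 · 1 · 0
2 · 3 · 1 · 3 · 1
0 · 3 · 1 · 0 · 3
2 · 3 · 1 · 3 · 2
gen 3: 0 · 3 · 1 · 1 · 2
2 · 2 · 0 · 1 · 0
2 · 3 · 1 · 3 · 2
0 · 3 · 1 · 1 · 0
2 · 3 · 1 · 3 · 3
gen 4: 0 · 3 · 1 · 1 · 2
2 · 2 · 0 · 1 · 0
2 · 3 · 1 · 3 · 2
0 · 3 · 1 · 1 · 1
2 · 3 · 1 · 3 · 3
gen 5: 0 · 3 · 1 · 1 · 2
2 · 2 · 0 · 1 · 0
2 · 3 · 1 · 3 · 2
0 · 3 · 1 · 1 · 2
2 · 3 · 1 · 3 · 3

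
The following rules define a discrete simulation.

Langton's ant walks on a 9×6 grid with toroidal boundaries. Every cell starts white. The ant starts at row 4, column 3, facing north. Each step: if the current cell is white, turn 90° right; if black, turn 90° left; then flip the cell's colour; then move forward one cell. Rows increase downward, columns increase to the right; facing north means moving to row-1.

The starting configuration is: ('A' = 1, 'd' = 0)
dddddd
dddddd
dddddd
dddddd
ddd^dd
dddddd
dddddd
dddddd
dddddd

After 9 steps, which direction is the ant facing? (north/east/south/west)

west

k=0  dddddd
dddddd
dddddd
dddddd
ddd^dd
dddddd
dddddd
dddddd
dddddd
k=1  dddddd
dddddd
dddddd
dddddd
dddA>d
dddddd
dddddd
dddddd
dddddd
k=2  dddddd
dddddd
dddddd
dddddd
dddAAd
ddddvd
dddddd
dddddd
dddddd
k=3  dddddd
dddddd
dddddd
dddddd
dddAAd
ddd<Ad
dddddd
dddddd
dddddd
k=4  dddddd
dddddd
dddddd
dddddd
ddd^Ad
dddAAd
dddddd
dddddd
dddddd
k=5  dddddd
dddddd
dddddd
dddddd
dd<dAd
dddAAd
dddddd
dddddd
dddddd
k=6  dddddd
dddddd
dddddd
dd^ddd
ddAdAd
dddAAd
dddddd
dddddd
dddddd
k=7  dddddd
dddddd
dddddd
ddA>dd
ddAdAd
dddAAd
dddddd
dddddd
dddddd
k=8  dddddd
dddddd
dddddd
ddAAdd
ddAvAd
dddAAd
dddddd
dddddd
dddddd
k=9  dddddd
dddddd
dddddd
ddAAdd
dd<AAd
dddAAd
dddddd
dddddd
dddddd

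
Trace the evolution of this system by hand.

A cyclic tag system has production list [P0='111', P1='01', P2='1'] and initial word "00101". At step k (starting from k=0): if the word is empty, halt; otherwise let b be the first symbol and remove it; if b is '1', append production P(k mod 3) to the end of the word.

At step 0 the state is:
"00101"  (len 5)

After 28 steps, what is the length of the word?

2

step 0: "00101"  (len 5)
step 1: "0101"  (len 4)
step 2: "101"  (len 3)
step 3: "011"  (len 3)
step 4: "11"  (len 2)
step 5: "101"  (len 3)
step 6: "011"  (len 3)
step 7: "11"  (len 2)
step 8: "101"  (len 3)
step 9: "011"  (len 3)
step 10: "11"  (len 2)
step 11: "101"  (len 3)
step 12: "011"  (len 3)
step 13: "11"  (len 2)
step 14: "101"  (len 3)
step 15: "011"  (len 3)
step 16: "11"  (len 2)
step 17: "101"  (len 3)
step 18: "011"  (len 3)
step 19: "11"  (len 2)
step 20: "101"  (len 3)
step 21: "011"  (len 3)
step 22: "11"  (len 2)
step 23: "101"  (len 3)
step 24: "011"  (len 3)
step 25: "11"  (len 2)
step 26: "101"  (len 3)
step 27: "011"  (len 3)
step 28: "11"  (len 2)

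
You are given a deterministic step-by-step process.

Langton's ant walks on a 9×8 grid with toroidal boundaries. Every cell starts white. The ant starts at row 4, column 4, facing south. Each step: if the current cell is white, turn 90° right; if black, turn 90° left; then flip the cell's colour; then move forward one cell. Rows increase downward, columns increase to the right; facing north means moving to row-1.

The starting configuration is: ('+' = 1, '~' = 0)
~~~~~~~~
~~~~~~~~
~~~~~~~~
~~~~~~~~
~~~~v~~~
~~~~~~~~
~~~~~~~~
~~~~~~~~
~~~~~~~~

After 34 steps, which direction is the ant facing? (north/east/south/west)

[0] ~~~~~~~~
~~~~~~~~
~~~~~~~~
~~~~~~~~
~~~~v~~~
~~~~~~~~
~~~~~~~~
~~~~~~~~
~~~~~~~~
[1] ~~~~~~~~
~~~~~~~~
~~~~~~~~
~~~~~~~~
~~~<+~~~
~~~~~~~~
~~~~~~~~
~~~~~~~~
~~~~~~~~
[2] ~~~~~~~~
~~~~~~~~
~~~~~~~~
~~~^~~~~
~~~++~~~
~~~~~~~~
~~~~~~~~
~~~~~~~~
~~~~~~~~
[3] ~~~~~~~~
~~~~~~~~
~~~~~~~~
~~~+>~~~
~~~++~~~
~~~~~~~~
~~~~~~~~
~~~~~~~~
~~~~~~~~
[4] ~~~~~~~~
~~~~~~~~
~~~~~~~~
~~~++~~~
~~~+v~~~
~~~~~~~~
~~~~~~~~
~~~~~~~~
~~~~~~~~
[5] ~~~~~~~~
~~~~~~~~
~~~~~~~~
~~~++~~~
~~~+~>~~
~~~~~~~~
~~~~~~~~
~~~~~~~~
~~~~~~~~
[6] ~~~~~~~~
~~~~~~~~
~~~~~~~~
~~~++~~~
~~~+~+~~
~~~~~v~~
~~~~~~~~
~~~~~~~~
~~~~~~~~
[7] ~~~~~~~~
~~~~~~~~
~~~~~~~~
~~~++~~~
~~~+~+~~
~~~~<+~~
~~~~~~~~
~~~~~~~~
~~~~~~~~
[8] ~~~~~~~~
~~~~~~~~
~~~~~~~~
~~~++~~~
~~~+^+~~
~~~~++~~
~~~~~~~~
~~~~~~~~
~~~~~~~~
[9] ~~~~~~~~
~~~~~~~~
~~~~~~~~
~~~++~~~
~~~++>~~
~~~~++~~
~~~~~~~~
~~~~~~~~
~~~~~~~~
[10] ~~~~~~~~
~~~~~~~~
~~~~~~~~
~~~++^~~
~~~++~~~
~~~~++~~
~~~~~~~~
~~~~~~~~
~~~~~~~~
[11] ~~~~~~~~
~~~~~~~~
~~~~~~~~
~~~+++>~
~~~++~~~
~~~~++~~
~~~~~~~~
~~~~~~~~
~~~~~~~~
[12] ~~~~~~~~
~~~~~~~~
~~~~~~~~
~~~++++~
~~~++~v~
~~~~++~~
~~~~~~~~
~~~~~~~~
~~~~~~~~
[13] ~~~~~~~~
~~~~~~~~
~~~~~~~~
~~~++++~
~~~++<+~
~~~~++~~
~~~~~~~~
~~~~~~~~
~~~~~~~~
[14] ~~~~~~~~
~~~~~~~~
~~~~~~~~
~~~++^+~
~~~++++~
~~~~++~~
~~~~~~~~
~~~~~~~~
~~~~~~~~
[15] ~~~~~~~~
~~~~~~~~
~~~~~~~~
~~~+<~+~
~~~++++~
~~~~++~~
~~~~~~~~
~~~~~~~~
~~~~~~~~
[16] ~~~~~~~~
~~~~~~~~
~~~~~~~~
~~~+~~+~
~~~+v++~
~~~~++~~
~~~~~~~~
~~~~~~~~
~~~~~~~~
[17] ~~~~~~~~
~~~~~~~~
~~~~~~~~
~~~+~~+~
~~~+~>+~
~~~~++~~
~~~~~~~~
~~~~~~~~
~~~~~~~~
[18] ~~~~~~~~
~~~~~~~~
~~~~~~~~
~~~+~^+~
~~~+~~+~
~~~~++~~
~~~~~~~~
~~~~~~~~
~~~~~~~~
[19] ~~~~~~~~
~~~~~~~~
~~~~~~~~
~~~+~+>~
~~~+~~+~
~~~~++~~
~~~~~~~~
~~~~~~~~
~~~~~~~~
[20] ~~~~~~~~
~~~~~~~~
~~~~~~^~
~~~+~+~~
~~~+~~+~
~~~~++~~
~~~~~~~~
~~~~~~~~
~~~~~~~~
[21] ~~~~~~~~
~~~~~~~~
~~~~~~+>
~~~+~+~~
~~~+~~+~
~~~~++~~
~~~~~~~~
~~~~~~~~
~~~~~~~~
[22] ~~~~~~~~
~~~~~~~~
~~~~~~++
~~~+~+~v
~~~+~~+~
~~~~++~~
~~~~~~~~
~~~~~~~~
~~~~~~~~
[23] ~~~~~~~~
~~~~~~~~
~~~~~~++
~~~+~+<+
~~~+~~+~
~~~~++~~
~~~~~~~~
~~~~~~~~
~~~~~~~~
[24] ~~~~~~~~
~~~~~~~~
~~~~~~^+
~~~+~+++
~~~+~~+~
~~~~++~~
~~~~~~~~
~~~~~~~~
~~~~~~~~
[25] ~~~~~~~~
~~~~~~~~
~~~~~<~+
~~~+~+++
~~~+~~+~
~~~~++~~
~~~~~~~~
~~~~~~~~
~~~~~~~~
[26] ~~~~~~~~
~~~~~^~~
~~~~~+~+
~~~+~+++
~~~+~~+~
~~~~++~~
~~~~~~~~
~~~~~~~~
~~~~~~~~
[27] ~~~~~~~~
~~~~~+>~
~~~~~+~+
~~~+~+++
~~~+~~+~
~~~~++~~
~~~~~~~~
~~~~~~~~
~~~~~~~~
[28] ~~~~~~~~
~~~~~++~
~~~~~+v+
~~~+~+++
~~~+~~+~
~~~~++~~
~~~~~~~~
~~~~~~~~
~~~~~~~~
[29] ~~~~~~~~
~~~~~++~
~~~~~<++
~~~+~+++
~~~+~~+~
~~~~++~~
~~~~~~~~
~~~~~~~~
~~~~~~~~
[30] ~~~~~~~~
~~~~~++~
~~~~~~++
~~~+~v++
~~~+~~+~
~~~~++~~
~~~~~~~~
~~~~~~~~
~~~~~~~~
[31] ~~~~~~~~
~~~~~++~
~~~~~~++
~~~+~~>+
~~~+~~+~
~~~~++~~
~~~~~~~~
~~~~~~~~
~~~~~~~~
[32] ~~~~~~~~
~~~~~++~
~~~~~~^+
~~~+~~~+
~~~+~~+~
~~~~++~~
~~~~~~~~
~~~~~~~~
~~~~~~~~
[33] ~~~~~~~~
~~~~~++~
~~~~~<~+
~~~+~~~+
~~~+~~+~
~~~~++~~
~~~~~~~~
~~~~~~~~
~~~~~~~~
[34] ~~~~~~~~
~~~~~^+~
~~~~~+~+
~~~+~~~+
~~~+~~+~
~~~~++~~
~~~~~~~~
~~~~~~~~
~~~~~~~~

north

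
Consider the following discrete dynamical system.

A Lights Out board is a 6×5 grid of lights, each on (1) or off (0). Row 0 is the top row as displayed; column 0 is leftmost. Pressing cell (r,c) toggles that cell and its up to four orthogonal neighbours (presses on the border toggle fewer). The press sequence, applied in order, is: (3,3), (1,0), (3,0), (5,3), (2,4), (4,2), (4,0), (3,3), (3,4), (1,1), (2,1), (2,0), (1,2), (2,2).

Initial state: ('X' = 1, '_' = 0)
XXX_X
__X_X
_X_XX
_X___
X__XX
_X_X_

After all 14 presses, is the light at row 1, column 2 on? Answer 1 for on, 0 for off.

k=0  XXX_X
__X_X
_X_XX
_X___
X__XX
_X_X_
k=1  XXX_X
__X_X
_X__X
_XXXX
X___X
_X_X_
k=2  _XX_X
XXX_X
XX__X
_XXXX
X___X
_X_X_
k=3  _XX_X
XXX_X
_X__X
X_XXX
____X
_X_X_
k=4  _XX_X
XXX_X
_X__X
X_XXX
___XX
_XX_X
k=5  _XX_X
XXX__
_X_X_
X_XX_
___XX
_XX_X
k=6  _XX_X
XXX__
_X_X_
X__X_
_XX_X
_X__X
k=7  _XX_X
XXX__
_X_X_
___X_
X_X_X
XX__X
k=8  _XX_X
XXX__
_X___
__X_X
X_XXX
XX__X
k=9  _XX_X
XXX__
_X__X
__XX_
X_XX_
XX__X
k=10  __X_X
_____
____X
__XX_
X_XX_
XX__X
k=11  __X_X
_X___
XXX_X
_XXX_
X_XX_
XX__X
k=12  __X_X
XX___
__X_X
XXXX_
X_XX_
XX__X
k=13  ____X
X_XX_
____X
XXXX_
X_XX_
XX__X
k=14  ____X
X__X_
_XXXX
XX_X_
X_XX_
XX__X

0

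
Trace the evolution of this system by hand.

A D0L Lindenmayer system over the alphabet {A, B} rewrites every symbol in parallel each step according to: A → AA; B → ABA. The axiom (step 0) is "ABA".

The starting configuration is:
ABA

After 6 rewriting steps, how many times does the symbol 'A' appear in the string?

254

gen 0: ABA
gen 1: AAABAAA
gen 2: AAAAAAABAAAAAAA
gen 3: AAAAAAAAAAAAAAABAAAAAAAAAAAAAAA
gen 4: AAAAAAAAAAAAAAAAAAAAAAAAAAAAAAABAAAAAAAAAAAAAAAAAAAAAAAAAAAAAAA
gen 5: AAAAAAAAAAAAAAAAAAAAAAAAAAAAAAAAAAAAAAAAAAAAAAAAAAAAAAAAAA…AAAAAAAAAAAAAAAAAAAAAAAAAAAAAAAAAAAAAAAAAAAAAAAAAAAAAAAAAA  (len 127)
gen 6: AAAAAAAAAAAAAAAAAAAAAAAAAAAAAAAAAAAAAAAAAAAAAAAAAAAAAAAAAA…AAAAAAAAAAAAAAAAAAAAAAAAAAAAAAAAAAAAAAAAAAAAAAAAAAAAAAAAAA  (len 255)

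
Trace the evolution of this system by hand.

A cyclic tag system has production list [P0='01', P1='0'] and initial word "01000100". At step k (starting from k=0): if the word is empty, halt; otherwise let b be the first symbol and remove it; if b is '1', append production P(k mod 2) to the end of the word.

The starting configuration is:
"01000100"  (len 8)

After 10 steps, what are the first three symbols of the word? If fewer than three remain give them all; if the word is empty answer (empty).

(empty)

k=0  "01000100"  (len 8)
k=1  "1000100"  (len 7)
k=2  "0001000"  (len 7)
k=3  "001000"  (len 6)
k=4  "01000"  (len 5)
k=5  "1000"  (len 4)
k=6  "0000"  (len 4)
k=7  "000"  (len 3)
k=8  "00"  (len 2)
k=9  "0"  (len 1)
k=10  (halted — word empty)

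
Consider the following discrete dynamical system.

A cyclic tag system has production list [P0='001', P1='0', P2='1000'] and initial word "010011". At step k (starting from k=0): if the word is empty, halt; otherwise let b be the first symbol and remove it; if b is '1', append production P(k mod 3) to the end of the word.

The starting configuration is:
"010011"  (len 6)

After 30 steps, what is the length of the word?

1

t=0: "010011"  (len 6)
t=1: "10011"  (len 5)
t=2: "00110"  (len 5)
t=3: "0110"  (len 4)
t=4: "110"  (len 3)
t=5: "100"  (len 3)
t=6: "001000"  (len 6)
t=7: "01000"  (len 5)
t=8: "1000"  (len 4)
t=9: "0001000"  (len 7)
t=10: "001000"  (len 6)
t=11: "01000"  (len 5)
t=12: "1000"  (len 4)
t=13: "000001"  (len 6)
t=14: "00001"  (len 5)
t=15: "0001"  (len 4)
t=16: "001"  (len 3)
t=17: "01"  (len 2)
t=18: "1"  (len 1)
t=19: "001"  (len 3)
t=20: "01"  (len 2)
t=21: "1"  (len 1)
t=22: "001"  (len 3)
t=23: "01"  (len 2)
t=24: "1"  (len 1)
t=25: "001"  (len 3)
t=26: "01"  (len 2)
t=27: "1"  (len 1)
t=28: "001"  (len 3)
t=29: "01"  (len 2)
t=30: "1"  (len 1)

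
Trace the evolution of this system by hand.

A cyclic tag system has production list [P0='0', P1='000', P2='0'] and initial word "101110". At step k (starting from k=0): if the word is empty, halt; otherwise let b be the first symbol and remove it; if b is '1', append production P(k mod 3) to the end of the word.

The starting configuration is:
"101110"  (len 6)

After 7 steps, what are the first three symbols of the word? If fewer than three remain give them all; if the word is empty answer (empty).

gen 0: "101110"  (len 6)
gen 1: "011100"  (len 6)
gen 2: "11100"  (len 5)
gen 3: "11000"  (len 5)
gen 4: "10000"  (len 5)
gen 5: "0000000"  (len 7)
gen 6: "000000"  (len 6)
gen 7: "00000"  (len 5)

000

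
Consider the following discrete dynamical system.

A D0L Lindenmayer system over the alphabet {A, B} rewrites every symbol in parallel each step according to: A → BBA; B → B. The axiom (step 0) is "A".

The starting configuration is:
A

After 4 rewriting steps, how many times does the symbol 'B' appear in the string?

[0] A
[1] BBA
[2] BBBBA
[3] BBBBBBA
[4] BBBBBBBBA

8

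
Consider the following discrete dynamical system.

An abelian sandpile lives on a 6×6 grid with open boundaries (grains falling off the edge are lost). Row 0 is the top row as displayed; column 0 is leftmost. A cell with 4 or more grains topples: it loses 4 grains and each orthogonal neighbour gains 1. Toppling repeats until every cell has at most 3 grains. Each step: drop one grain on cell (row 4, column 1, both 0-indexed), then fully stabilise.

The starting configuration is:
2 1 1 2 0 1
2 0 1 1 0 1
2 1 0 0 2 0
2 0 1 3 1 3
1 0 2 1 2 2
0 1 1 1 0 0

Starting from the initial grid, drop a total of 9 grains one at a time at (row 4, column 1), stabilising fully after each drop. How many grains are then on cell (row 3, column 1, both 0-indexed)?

2

t=0: 2 1 1 2 0 1
2 0 1 1 0 1
2 1 0 0 2 0
2 0 1 3 1 3
1 0 2 1 2 2
0 1 1 1 0 0
t=1: 2 1 1 2 0 1
2 0 1 1 0 1
2 1 0 0 2 0
2 0 1 3 1 3
1 1 2 1 2 2
0 1 1 1 0 0
t=2: 2 1 1 2 0 1
2 0 1 1 0 1
2 1 0 0 2 0
2 0 1 3 1 3
1 2 2 1 2 2
0 1 1 1 0 0
t=3: 2 1 1 2 0 1
2 0 1 1 0 1
2 1 0 0 2 0
2 0 1 3 1 3
1 3 2 1 2 2
0 1 1 1 0 0
t=4: 2 1 1 2 0 1
2 0 1 1 0 1
2 1 0 0 2 0
2 1 1 3 1 3
2 0 3 1 2 2
0 2 1 1 0 0
t=5: 2 1 1 2 0 1
2 0 1 1 0 1
2 1 0 0 2 0
2 1 1 3 1 3
2 1 3 1 2 2
0 2 1 1 0 0
t=6: 2 1 1 2 0 1
2 0 1 1 0 1
2 1 0 0 2 0
2 1 1 3 1 3
2 2 3 1 2 2
0 2 1 1 0 0
t=7: 2 1 1 2 0 1
2 0 1 1 0 1
2 1 0 0 2 0
2 1 1 3 1 3
2 3 3 1 2 2
0 2 1 1 0 0
t=8: 2 1 1 2 0 1
2 0 1 1 0 1
2 1 0 0 2 0
2 2 2 3 1 3
3 1 0 2 2 2
0 3 2 1 0 0
t=9: 2 1 1 2 0 1
2 0 1 1 0 1
2 1 0 0 2 0
2 2 2 3 1 3
3 2 0 2 2 2
0 3 2 1 0 0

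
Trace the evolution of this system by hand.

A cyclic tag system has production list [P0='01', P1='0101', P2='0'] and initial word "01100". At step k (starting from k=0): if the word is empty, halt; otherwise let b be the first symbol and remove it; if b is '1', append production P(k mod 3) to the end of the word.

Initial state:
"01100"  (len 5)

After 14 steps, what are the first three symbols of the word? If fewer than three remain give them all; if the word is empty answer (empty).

(empty)

gen 0: "01100"  (len 5)
gen 1: "1100"  (len 4)
gen 2: "1000101"  (len 7)
gen 3: "0001010"  (len 7)
gen 4: "001010"  (len 6)
gen 5: "01010"  (len 5)
gen 6: "1010"  (len 4)
gen 7: "01001"  (len 5)
gen 8: "1001"  (len 4)
gen 9: "0010"  (len 4)
gen 10: "010"  (len 3)
gen 11: "10"  (len 2)
gen 12: "00"  (len 2)
gen 13: "0"  (len 1)
gen 14: (halted — word empty)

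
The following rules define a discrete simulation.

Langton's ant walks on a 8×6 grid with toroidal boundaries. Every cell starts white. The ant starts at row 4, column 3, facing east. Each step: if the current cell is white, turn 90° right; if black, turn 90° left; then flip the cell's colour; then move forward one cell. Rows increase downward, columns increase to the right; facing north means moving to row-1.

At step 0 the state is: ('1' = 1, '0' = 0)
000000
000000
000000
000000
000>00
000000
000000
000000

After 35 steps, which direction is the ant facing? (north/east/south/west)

south

k=0  000000
000000
000000
000000
000>00
000000
000000
000000
k=1  000000
000000
000000
000000
000100
000v00
000000
000000
k=2  000000
000000
000000
000000
000100
00<100
000000
000000
k=3  000000
000000
000000
000000
00^100
001100
000000
000000
k=4  000000
000000
000000
000000
001>00
001100
000000
000000
k=5  000000
000000
000000
000^00
001000
001100
000000
000000
k=6  000000
000000
000000
0001>0
001000
001100
000000
000000
k=7  000000
000000
000000
000110
0010v0
001100
000000
000000
k=8  000000
000000
000000
000110
001<10
001100
000000
000000
k=9  000000
000000
000000
000^10
001110
001100
000000
000000
k=10  000000
000000
000000
00<010
001110
001100
000000
000000
k=11  000000
000000
00^000
001010
001110
001100
000000
000000
k=12  000000
000000
001>00
001010
001110
001100
000000
000000
k=13  000000
000000
001100
001v10
001110
001100
000000
000000
k=14  000000
000000
001100
00<110
001110
001100
000000
000000
k=15  000000
000000
001100
000110
00v110
001100
000000
000000
k=16  000000
000000
001100
000110
000>10
001100
000000
000000
k=17  000000
000000
001100
000^10
000010
001100
000000
000000
k=18  000000
000000
001100
00<010
000010
001100
000000
000000
k=19  000000
000000
00^100
001010
000010
001100
000000
000000
k=20  000000
000000
0<0100
001010
000010
001100
000000
000000
k=21  000000
0^0000
010100
001010
000010
001100
000000
000000
k=22  000000
01>000
010100
001010
000010
001100
000000
000000
k=23  000000
011000
01v100
001010
000010
001100
000000
000000
k=24  000000
011000
0<1100
001010
000010
001100
000000
000000
k=25  000000
011000
001100
0v1010
000010
001100
000000
000000
k=26  000000
011000
001100
<11010
000010
001100
000000
000000
k=27  000000
011000
^01100
111010
000010
001100
000000
000000
k=28  000000
011000
1>1100
111010
000010
001100
000000
000000
k=29  000000
011000
111100
1v1010
000010
001100
000000
000000
k=30  000000
011000
111100
10>010
000010
001100
000000
000000
k=31  000000
011000
11^100
100010
000010
001100
000000
000000
k=32  000000
011000
1<0100
100010
000010
001100
000000
000000
k=33  000000
011000
100100
1v0010
000010
001100
000000
000000
k=34  000000
011000
100100
<10010
000010
001100
000000
000000
k=35  000000
011000
100100
010010
v00010
001100
000000
000000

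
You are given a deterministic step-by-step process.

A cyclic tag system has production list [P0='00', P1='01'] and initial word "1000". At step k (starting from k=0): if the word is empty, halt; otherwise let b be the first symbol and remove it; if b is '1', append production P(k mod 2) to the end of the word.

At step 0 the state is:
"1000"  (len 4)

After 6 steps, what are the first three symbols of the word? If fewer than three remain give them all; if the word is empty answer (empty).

t=0: "1000"  (len 4)
t=1: "00000"  (len 5)
t=2: "0000"  (len 4)
t=3: "000"  (len 3)
t=4: "00"  (len 2)
t=5: "0"  (len 1)
t=6: (halted — word empty)

(empty)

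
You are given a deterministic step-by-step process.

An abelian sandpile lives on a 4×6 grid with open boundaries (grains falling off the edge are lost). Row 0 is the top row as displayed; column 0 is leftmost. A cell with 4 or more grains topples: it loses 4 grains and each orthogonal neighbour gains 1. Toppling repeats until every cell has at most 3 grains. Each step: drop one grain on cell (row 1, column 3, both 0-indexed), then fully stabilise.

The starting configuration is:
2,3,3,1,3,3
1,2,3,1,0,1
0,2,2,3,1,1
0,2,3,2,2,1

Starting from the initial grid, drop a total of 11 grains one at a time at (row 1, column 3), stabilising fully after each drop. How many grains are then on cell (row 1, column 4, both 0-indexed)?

step 0: 2,3,3,1,3,3
1,2,3,1,0,1
0,2,2,3,1,1
0,2,3,2,2,1
step 1: 2,3,3,1,3,3
1,2,3,2,0,1
0,2,2,3,1,1
0,2,3,2,2,1
step 2: 2,3,3,1,3,3
1,2,3,3,0,1
0,2,2,3,1,1
0,2,3,2,2,1
step 3: 3,1,1,3,3,3
2,1,3,2,1,1
1,1,2,2,2,1
1,0,2,0,3,1
step 4: 3,1,1,3,3,3
2,1,3,3,1,1
1,1,2,2,2,1
1,0,2,0,3,1
step 5: 3,1,3,1,1,0
2,2,0,2,3,2
1,1,3,3,2,1
1,0,2,0,3,1
step 6: 3,1,3,1,1,0
2,2,0,3,3,2
1,1,3,3,2,1
1,0,2,0,3,1
step 7: 3,1,3,2,2,0
2,2,2,2,1,3
1,2,0,2,1,2
1,0,3,2,0,2
step 8: 3,1,3,2,2,0
2,2,2,3,1,3
1,2,0,2,1,2
1,0,3,2,0,2
step 9: 3,1,3,3,2,0
2,2,3,0,2,3
1,2,0,3,1,2
1,0,3,2,0,2
step 10: 3,1,3,3,2,0
2,2,3,1,2,3
1,2,0,3,1,2
1,0,3,2,0,2
step 11: 3,1,3,3,2,0
2,2,3,2,2,3
1,2,0,3,1,2
1,0,3,2,0,2

2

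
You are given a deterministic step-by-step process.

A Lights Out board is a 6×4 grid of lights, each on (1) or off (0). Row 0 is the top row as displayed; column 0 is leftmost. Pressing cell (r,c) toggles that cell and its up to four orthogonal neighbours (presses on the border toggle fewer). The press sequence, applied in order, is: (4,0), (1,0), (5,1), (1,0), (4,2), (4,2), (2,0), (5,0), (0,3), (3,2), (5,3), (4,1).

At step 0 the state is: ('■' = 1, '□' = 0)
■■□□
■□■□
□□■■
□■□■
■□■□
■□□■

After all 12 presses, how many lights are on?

15

0) ■■□□
■□■□
□□■■
□■□■
■□■□
■□□■
1) ■■□□
■□■□
□□■■
■■□■
□■■□
□□□■
2) □■□□
□■■□
■□■■
■■□■
□■■□
□□□■
3) □■□□
□■■□
■□■■
■■□■
□□■□
■■■■
4) ■■□□
■□■□
□□■■
■■□■
□□■□
■■■■
5) ■■□□
■□■□
□□■■
■■■■
□■□■
■■□■
6) ■■□□
■□■□
□□■■
■■□■
□□■□
■■■■
7) ■■□□
□□■□
■■■■
□■□■
□□■□
■■■■
8) ■■□□
□□■□
■■■■
□■□■
■□■□
□□■■
9) ■■■■
□□■■
■■■■
□■□■
■□■□
□□■■
10) ■■■■
□□■■
■■□■
□□■□
■□□□
□□■■
11) ■■■■
□□■■
■■□■
□□■□
■□□■
□□□□
12) ■■■■
□□■■
■■□■
□■■□
□■■■
□■□□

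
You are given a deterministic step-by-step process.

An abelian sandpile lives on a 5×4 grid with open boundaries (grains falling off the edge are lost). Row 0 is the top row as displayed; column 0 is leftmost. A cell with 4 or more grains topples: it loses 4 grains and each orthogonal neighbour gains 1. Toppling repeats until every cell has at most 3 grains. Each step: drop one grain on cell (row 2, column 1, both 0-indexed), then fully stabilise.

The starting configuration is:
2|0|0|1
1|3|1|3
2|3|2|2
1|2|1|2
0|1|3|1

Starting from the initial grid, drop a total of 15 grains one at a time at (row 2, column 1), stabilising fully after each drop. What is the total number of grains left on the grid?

37

step 0: 2|0|0|1
1|3|1|3
2|3|2|2
1|2|1|2
0|1|3|1
step 1: 2|1|0|1
2|0|2|3
3|1|3|2
1|3|1|2
0|1|3|1
step 2: 2|1|0|1
2|0|2|3
3|2|3|2
1|3|1|2
0|1|3|1
step 3: 2|1|0|1
2|0|2|3
3|3|3|2
1|3|1|2
0|1|3|1
step 4: 2|1|0|1
3|1|3|3
0|3|0|3
3|0|3|2
0|2|3|1
step 5: 2|1|0|1
3|2|3|3
1|0|1|3
3|1|3|2
0|2|3|1
step 6: 2|1|0|1
3|2|3|3
1|1|1|3
3|1|3|2
0|2|3|1
step 7: 2|1|0|1
3|2|3|3
1|2|1|3
3|1|3|2
0|2|3|1
step 8: 2|1|0|1
3|2|3|3
1|3|1|3
3|1|3|2
0|2|3|1
step 9: 2|1|0|1
3|3|3|3
2|0|2|3
3|2|3|2
0|2|3|1
step 10: 2|1|0|1
3|3|3|3
2|1|2|3
3|2|3|2
0|2|3|1
step 11: 2|1|0|1
3|3|3|3
2|2|2|3
3|2|3|2
0|2|3|1
step 12: 2|1|0|1
3|3|3|3
2|3|2|3
3|2|3|2
0|2|3|1
step 13: 3|2|1|2
1|3|2|1
2|0|3|2
1|3|3|0
2|0|1|3
step 14: 3|2|1|2
1|3|2|1
2|1|3|2
1|3|3|0
2|0|1|3
step 15: 3|2|1|2
1|3|2|1
2|2|3|2
1|3|3|0
2|0|1|3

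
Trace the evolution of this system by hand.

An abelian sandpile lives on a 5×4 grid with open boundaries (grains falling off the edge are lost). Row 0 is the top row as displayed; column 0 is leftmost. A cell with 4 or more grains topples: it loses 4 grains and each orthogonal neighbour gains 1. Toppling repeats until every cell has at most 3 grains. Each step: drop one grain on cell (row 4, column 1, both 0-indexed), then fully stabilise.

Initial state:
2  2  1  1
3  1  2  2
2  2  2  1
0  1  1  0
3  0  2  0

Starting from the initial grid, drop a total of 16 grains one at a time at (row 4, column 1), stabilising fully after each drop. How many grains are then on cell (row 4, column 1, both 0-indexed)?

3

0) 2  2  1  1
3  1  2  2
2  2  2  1
0  1  1  0
3  0  2  0
1) 2  2  1  1
3  1  2  2
2  2  2  1
0  1  1  0
3  1  2  0
2) 2  2  1  1
3  1  2  2
2  2  2  1
0  1  1  0
3  2  2  0
3) 2  2  1  1
3  1  2  2
2  2  2  1
0  1  1  0
3  3  2  0
4) 2  2  1  1
3  1  2  2
2  2  2  1
1  2  1  0
0  1  3  0
5) 2  2  1  1
3  1  2  2
2  2  2  1
1  2  1  0
0  2  3  0
6) 2  2  1  1
3  1  2  2
2  2  2  1
1  2  1  0
0  3  3  0
7) 2  2  1  1
3  1  2  2
2  2  2  1
1  3  2  0
1  1  0  1
8) 2  2  1  1
3  1  2  2
2  2  2  1
1  3  2  0
1  2  0  1
9) 2  2  1  1
3  1  2  2
2  2  2  1
1  3  2  0
1  3  0  1
10) 2  2  1  1
3  1  2  2
2  3  2  1
2  0  3  0
2  1  1  1
11) 2  2  1  1
3  1  2  2
2  3  2  1
2  0  3  0
2  2  1  1
12) 2  2  1  1
3  1  2  2
2  3  2  1
2  0  3  0
2  3  1  1
13) 2  2  1  1
3  1  2  2
2  3  2  1
2  1  3  0
3  0  2  1
14) 2  2  1  1
3  1  2  2
2  3  2  1
2  1  3  0
3  1  2  1
15) 2  2  1  1
3  1  2  2
2  3  2  1
2  1  3  0
3  2  2  1
16) 2  2  1  1
3  1  2  2
2  3  2  1
2  1  3  0
3  3  2  1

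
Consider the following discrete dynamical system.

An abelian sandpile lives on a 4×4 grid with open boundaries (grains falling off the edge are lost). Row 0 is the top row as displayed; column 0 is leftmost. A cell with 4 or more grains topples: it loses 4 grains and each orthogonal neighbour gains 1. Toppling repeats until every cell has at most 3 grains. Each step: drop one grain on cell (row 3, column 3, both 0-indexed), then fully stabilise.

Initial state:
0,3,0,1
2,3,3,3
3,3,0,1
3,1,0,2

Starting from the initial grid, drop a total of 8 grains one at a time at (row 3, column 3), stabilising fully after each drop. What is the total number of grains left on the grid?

32

k=0  0,3,0,1
2,3,3,3
3,3,0,1
3,1,0,2
k=1  0,3,0,1
2,3,3,3
3,3,0,1
3,1,0,3
k=2  0,3,0,1
2,3,3,3
3,3,0,2
3,1,1,0
k=3  0,3,0,1
2,3,3,3
3,3,0,2
3,1,1,1
k=4  0,3,0,1
2,3,3,3
3,3,0,2
3,1,1,2
k=5  0,3,0,1
2,3,3,3
3,3,0,2
3,1,1,3
k=6  0,3,0,1
2,3,3,3
3,3,0,3
3,1,2,0
k=7  0,3,0,1
2,3,3,3
3,3,0,3
3,1,2,1
k=8  0,3,0,1
2,3,3,3
3,3,0,3
3,1,2,2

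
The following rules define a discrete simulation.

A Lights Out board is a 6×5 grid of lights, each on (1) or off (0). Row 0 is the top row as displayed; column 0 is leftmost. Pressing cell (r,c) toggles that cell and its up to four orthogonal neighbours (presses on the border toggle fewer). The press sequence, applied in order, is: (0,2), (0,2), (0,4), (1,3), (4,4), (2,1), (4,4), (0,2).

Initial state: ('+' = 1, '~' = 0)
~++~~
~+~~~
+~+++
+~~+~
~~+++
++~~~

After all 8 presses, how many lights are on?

step 0: ~++~~
~+~~~
+~+++
+~~+~
~~+++
++~~~
step 1: ~~~+~
~++~~
+~+++
+~~+~
~~+++
++~~~
step 2: ~++~~
~+~~~
+~+++
+~~+~
~~+++
++~~~
step 3: ~++++
~+~~+
+~+++
+~~+~
~~+++
++~~~
step 4: ~++~+
~+++~
+~+~+
+~~+~
~~+++
++~~~
step 5: ~++~+
~+++~
+~+~+
+~~++
~~+~~
++~~+
step 6: ~++~+
~~++~
~+~~+
++~++
~~+~~
++~~+
step 7: ~++~+
~~++~
~+~~+
++~+~
~~+++
++~~~
step 8: ~~~++
~~~+~
~+~~+
++~+~
~~+++
++~~~

13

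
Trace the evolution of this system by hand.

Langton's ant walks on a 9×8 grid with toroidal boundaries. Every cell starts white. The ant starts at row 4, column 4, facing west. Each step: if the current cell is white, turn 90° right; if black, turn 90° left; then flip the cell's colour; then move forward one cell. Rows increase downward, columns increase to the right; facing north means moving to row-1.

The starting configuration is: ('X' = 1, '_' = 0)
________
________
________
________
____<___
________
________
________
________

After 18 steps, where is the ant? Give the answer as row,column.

5,5

0) ________
________
________
________
____<___
________
________
________
________
1) ________
________
________
____^___
____X___
________
________
________
________
2) ________
________
________
____X>__
____X___
________
________
________
________
3) ________
________
________
____XX__
____Xv__
________
________
________
________
4) ________
________
________
____XX__
____<X__
________
________
________
________
5) ________
________
________
____XX__
_____X__
____v___
________
________
________
6) ________
________
________
____XX__
_____X__
___<X___
________
________
________
7) ________
________
________
____XX__
___^_X__
___XX___
________
________
________
8) ________
________
________
____XX__
___X>X__
___XX___
________
________
________
9) ________
________
________
____XX__
___XXX__
___Xv___
________
________
________
10) ________
________
________
____XX__
___XXX__
___X_>__
________
________
________
11) ________
________
________
____XX__
___XXX__
___X_X__
_____v__
________
________
12) ________
________
________
____XX__
___XXX__
___X_X__
____<X__
________
________
13) ________
________
________
____XX__
___XXX__
___X^X__
____XX__
________
________
14) ________
________
________
____XX__
___XXX__
___XX>__
____XX__
________
________
15) ________
________
________
____XX__
___XX^__
___XX___
____XX__
________
________
16) ________
________
________
____XX__
___X<___
___XX___
____XX__
________
________
17) ________
________
________
____XX__
___X____
___Xv___
____XX__
________
________
18) ________
________
________
____XX__
___X____
___X_>__
____XX__
________
________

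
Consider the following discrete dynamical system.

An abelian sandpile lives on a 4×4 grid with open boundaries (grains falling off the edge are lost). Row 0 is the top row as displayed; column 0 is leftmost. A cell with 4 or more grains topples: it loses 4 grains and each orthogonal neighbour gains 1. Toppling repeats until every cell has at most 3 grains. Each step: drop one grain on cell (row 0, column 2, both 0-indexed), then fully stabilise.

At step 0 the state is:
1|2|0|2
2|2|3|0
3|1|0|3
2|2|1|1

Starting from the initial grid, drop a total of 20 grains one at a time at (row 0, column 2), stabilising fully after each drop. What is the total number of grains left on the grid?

t=0: 1|2|0|2
2|2|3|0
3|1|0|3
2|2|1|1
t=1: 1|2|1|2
2|2|3|0
3|1|0|3
2|2|1|1
t=2: 1|2|2|2
2|2|3|0
3|1|0|3
2|2|1|1
t=3: 1|2|3|2
2|2|3|0
3|1|0|3
2|2|1|1
t=4: 1|3|1|3
2|3|0|1
3|1|1|3
2|2|1|1
t=5: 1|3|2|3
2|3|0|1
3|1|1|3
2|2|1|1
t=6: 1|3|3|3
2|3|0|1
3|1|1|3
2|2|1|1
t=7: 2|1|2|0
3|0|2|2
3|2|1|3
2|2|1|1
t=8: 2|1|3|0
3|0|2|2
3|2|1|3
2|2|1|1
t=9: 2|2|0|1
3|0|3|2
3|2|1|3
2|2|1|1
t=10: 2|2|1|1
3|0|3|2
3|2|1|3
2|2|1|1
t=11: 2|2|2|1
3|0|3|2
3|2|1|3
2|2|1|1
t=12: 2|2|3|1
3|0|3|2
3|2|1|3
2|2|1|1
t=13: 2|3|1|2
3|1|0|3
3|2|2|3
2|2|1|1
t=14: 2|3|2|2
3|1|0|3
3|2|2|3
2|2|1|1
t=15: 2|3|3|2
3|1|0|3
3|2|2|3
2|2|1|1
t=16: 3|0|1|3
3|2|1|3
3|2|2|3
2|2|1|1
t=17: 3|0|2|3
3|2|1|3
3|2|2|3
2|2|1|1
t=18: 3|0|3|3
3|2|1|3
3|2|2|3
2|2|1|1
t=19: 3|1|1|1
3|2|3|1
3|2|3|0
2|2|1|2
t=20: 3|1|2|1
3|2|3|1
3|2|3|0
2|2|1|2

31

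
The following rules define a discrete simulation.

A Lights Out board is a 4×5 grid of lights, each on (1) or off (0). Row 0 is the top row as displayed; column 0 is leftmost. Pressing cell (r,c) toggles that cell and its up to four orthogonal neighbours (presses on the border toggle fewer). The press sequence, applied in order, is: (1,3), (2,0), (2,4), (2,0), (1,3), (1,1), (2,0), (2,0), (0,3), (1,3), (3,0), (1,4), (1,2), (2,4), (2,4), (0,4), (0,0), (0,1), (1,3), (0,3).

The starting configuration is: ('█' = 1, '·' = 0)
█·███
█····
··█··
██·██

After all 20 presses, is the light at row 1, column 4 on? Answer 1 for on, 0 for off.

k=0  █·███
█····
··█··
██·██
k=1  █·█·█
█·███
··██·
██·██
k=2  █·█·█
··███
████·
·█·██
k=3  █·█·█
··██·
███·█
·█·█·
k=4  █·█·█
█·██·
··█·█
██·█·
k=5  █·███
█···█
··███
██·█·
k=6  █████
·██·█
·████
██·█·
k=7  █████
███·█
█·███
·█·█·
k=8  █████
·██·█
·████
██·█·
k=9  ██···
·████
·████
██·█·
k=10  ██·█·
·█···
·██·█
██·█·
k=11  ██·█·
·█···
███·█
···█·
k=12  ██·██
·█·██
███··
···█·
k=13  █████
··█·█
██···
···█·
k=14  █████
··█··
██·██
···██
k=15  █████
··█·█
██···
···█·
k=16  ███··
··█··
██···
···█·
k=17  ··█··
█·█··
██···
···█·
k=18  ██···
███··
██···
···█·
k=19  ██·█·
██·██
██·█·
···█·
k=20  ███·█
██··█
██·█·
···█·

1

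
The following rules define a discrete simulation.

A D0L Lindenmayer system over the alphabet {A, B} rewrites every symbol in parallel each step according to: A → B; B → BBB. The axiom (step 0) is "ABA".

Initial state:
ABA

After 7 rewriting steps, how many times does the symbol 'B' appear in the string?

3645

gen 0: ABA
gen 1: BBBBB
gen 2: BBBBBBBBBBBBBBB
gen 3: BBBBBBBBBBBBBBBBBBBBBBBBBBBBBBBBBBBBBBBBBBBBB
gen 4: BBBBBBBBBBBBBBBBBBBBBBBBBBBBBBBBBBBBBBBBBBBBBBBBBBBBBBBBBB…BBBBBBBBBBBBBBBBBBBBBBBBBBBBBBBBBBBBBBBBBBBBBBBBBBBBBBBBBB  (len 135)
gen 5: BBBBBBBBBBBBBBBBBBBBBBBBBBBBBBBBBBBBBBBBBBBBBBBBBBBBBBBBBB…BBBBBBBBBBBBBBBBBBBBBBBBBBBBBBBBBBBBBBBBBBBBBBBBBBBBBBBBBB  (len 405)
gen 6: BBBBBBBBBBBBBBBBBBBBBBBBBBBBBBBBBBBBBBBBBBBBBBBBBBBBBBBBBB…BBBBBBBBBBBBBBBBBBBBBBBBBBBBBBBBBBBBBBBBBBBBBBBBBBBBBBBBBB  (len 1215)
gen 7: BBBBBBBBBBBBBBBBBBBBBBBBBBBBBBBBBBBBBBBBBBBBBBBBBBBBBBBBBB…BBBBBBBBBBBBBBBBBBBBBBBBBBBBBBBBBBBBBBBBBBBBBBBBBBBBBBBBBB  (len 3645)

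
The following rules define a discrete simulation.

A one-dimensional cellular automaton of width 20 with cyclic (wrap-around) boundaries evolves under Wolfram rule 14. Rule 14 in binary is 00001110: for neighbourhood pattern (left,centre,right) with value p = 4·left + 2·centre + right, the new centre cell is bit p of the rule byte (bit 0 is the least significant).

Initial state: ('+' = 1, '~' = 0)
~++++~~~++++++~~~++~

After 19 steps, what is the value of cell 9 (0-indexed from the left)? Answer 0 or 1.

1

step 0: ~++++~~~++++++~~~++~
step 1: ++~~~~~++~~~~~~~++~~
step 2: +~~~~~++~~~~~~~++~~+
step 3: ~~~~~++~~~~~~~++~~++
step 4: ~~~~++~~~~~~~++~~++~
step 5: ~~~++~~~~~~~++~~++~~
step 6: ~~++~~~~~~~++~~++~~~
step 7: ~++~~~~~~~++~~++~~~~
step 8: ++~~~~~~~++~~++~~~~~
step 9: +~~~~~~~++~~++~~~~~+
step 10: ~~~~~~~++~~++~~~~~++
step 11: ~~~~~~++~~++~~~~~++~
step 12: ~~~~~++~~++~~~~~++~~
step 13: ~~~~++~~++~~~~~++~~~
step 14: ~~~++~~++~~~~~++~~~~
step 15: ~~++~~++~~~~~++~~~~~
step 16: ~++~~++~~~~~++~~~~~~
step 17: ++~~++~~~~~++~~~~~~~
step 18: +~~++~~~~~++~~~~~~~+
step 19: ~~++~~~~~++~~~~~~~++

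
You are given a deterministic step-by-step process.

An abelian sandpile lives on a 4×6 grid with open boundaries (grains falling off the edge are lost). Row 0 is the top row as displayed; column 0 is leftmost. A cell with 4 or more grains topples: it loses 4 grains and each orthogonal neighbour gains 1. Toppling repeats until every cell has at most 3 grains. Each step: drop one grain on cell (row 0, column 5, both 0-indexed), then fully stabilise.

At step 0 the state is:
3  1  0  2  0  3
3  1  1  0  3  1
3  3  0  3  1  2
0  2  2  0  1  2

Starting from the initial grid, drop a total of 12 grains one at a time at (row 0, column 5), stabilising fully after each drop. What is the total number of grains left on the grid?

39

k=0  3  1  0  2  0  3
3  1  1  0  3  1
3  3  0  3  1  2
0  2  2  0  1  2
k=1  3  1  0  2  1  0
3  1  1  0  3  2
3  3  0  3  1  2
0  2  2  0  1  2
k=2  3  1  0  2  1  1
3  1  1  0  3  2
3  3  0  3  1  2
0  2  2  0  1  2
k=3  3  1  0  2  1  2
3  1  1  0  3  2
3  3  0  3  1  2
0  2  2  0  1  2
k=4  3  1  0  2  1  3
3  1  1  0  3  2
3  3  0  3  1  2
0  2  2  0  1  2
k=5  3  1  0  2  2  0
3  1  1  0  3  3
3  3  0  3  1  2
0  2  2  0  1  2
k=6  3  1  0  2  2  1
3  1  1  0  3  3
3  3  0  3  1  2
0  2  2  0  1  2
k=7  3  1  0  2  2  2
3  1  1  0  3  3
3  3  0  3  1  2
0  2  2  0  1  2
k=8  3  1  0  2  2  3
3  1  1  0  3  3
3  3  0  3  1  2
0  2  2  0  1  2
k=9  3  1  0  3  0  2
3  1  1  1  1  1
3  3  0  3  2  3
0  2  2  0  1  2
k=10  3  1  0  3  0  3
3  1  1  1  1  1
3  3  0  3  2  3
0  2  2  0  1  2
k=11  3  1  0  3  1  0
3  1  1  1  1  2
3  3  0  3  2  3
0  2  2  0  1  2
k=12  3  1  0  3  1  1
3  1  1  1  1  2
3  3  0  3  2  3
0  2  2  0  1  2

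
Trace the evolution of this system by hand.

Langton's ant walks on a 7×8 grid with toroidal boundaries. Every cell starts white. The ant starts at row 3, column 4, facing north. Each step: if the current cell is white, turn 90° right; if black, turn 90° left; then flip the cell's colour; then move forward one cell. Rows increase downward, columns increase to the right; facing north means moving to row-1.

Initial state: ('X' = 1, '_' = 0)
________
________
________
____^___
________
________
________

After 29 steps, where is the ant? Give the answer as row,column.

5,3

[0] ________
________
________
____^___
________
________
________
[1] ________
________
________
____X>__
________
________
________
[2] ________
________
________
____XX__
_____v__
________
________
[3] ________
________
________
____XX__
____<X__
________
________
[4] ________
________
________
____^X__
____XX__
________
________
[5] ________
________
________
___<_X__
____XX__
________
________
[6] ________
________
___^____
___X_X__
____XX__
________
________
[7] ________
________
___X>___
___X_X__
____XX__
________
________
[8] ________
________
___XX___
___XvX__
____XX__
________
________
[9] ________
________
___XX___
___<XX__
____XX__
________
________
[10] ________
________
___XX___
____XX__
___vXX__
________
________
[11] ________
________
___XX___
____XX__
__<XXX__
________
________
[12] ________
________
___XX___
__^_XX__
__XXXX__
________
________
[13] ________
________
___XX___
__X>XX__
__XXXX__
________
________
[14] ________
________
___XX___
__XXXX__
__XvXX__
________
________
[15] ________
________
___XX___
__XXXX__
__X_>X__
________
________
[16] ________
________
___XX___
__XX^X__
__X__X__
________
________
[17] ________
________
___XX___
__X<_X__
__X__X__
________
________
[18] ________
________
___XX___
__X__X__
__Xv_X__
________
________
[19] ________
________
___XX___
__X__X__
__<X_X__
________
________
[20] ________
________
___XX___
__X__X__
___X_X__
__v_____
________
[21] ________
________
___XX___
__X__X__
___X_X__
_<X_____
________
[22] ________
________
___XX___
__X__X__
_^_X_X__
_XX_____
________
[23] ________
________
___XX___
__X__X__
_X>X_X__
_XX_____
________
[24] ________
________
___XX___
__X__X__
_XXX_X__
_Xv_____
________
[25] ________
________
___XX___
__X__X__
_XXX_X__
_X_>____
________
[26] ________
________
___XX___
__X__X__
_XXX_X__
_X_X____
___v____
[27] ________
________
___XX___
__X__X__
_XXX_X__
_X_X____
__<X____
[28] ________
________
___XX___
__X__X__
_XXX_X__
_X^X____
__XX____
[29] ________
________
___XX___
__X__X__
_XXX_X__
_XX>____
__XX____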